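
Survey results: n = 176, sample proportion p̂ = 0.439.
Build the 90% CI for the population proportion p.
(0.377, 0.501)

Proportion CI:
SE = √(p̂(1-p̂)/n) = √(0.439 · 0.561 / 176) = 0.03741

z* = 1.645
Margin = z* · SE = 1.645 · 0.03741 = 0.0615

CI: 0.439 ± 0.0615 = (0.377, 0.501)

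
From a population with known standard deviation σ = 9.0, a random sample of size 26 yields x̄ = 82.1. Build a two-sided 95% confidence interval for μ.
(78.64, 85.56)

z-interval (σ known):
z* = 1.960 for 95% confidence

Margin of error = z* · σ/√n = 1.960 · 9.0/√26 = 3.46

CI: (82.1 - 3.46, 82.1 + 3.46) = (78.64, 85.56)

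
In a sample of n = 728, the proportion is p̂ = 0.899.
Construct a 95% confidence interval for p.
(0.877, 0.921)

Proportion CI:
SE = √(p̂(1-p̂)/n) = √(0.899 · 0.101 / 728) = 0.01117

z* = 1.960
Margin = z* · SE = 1.960 · 0.01117 = 0.0219

CI: 0.899 ± 0.0219 = (0.877, 0.921)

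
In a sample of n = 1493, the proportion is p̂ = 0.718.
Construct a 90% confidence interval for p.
(0.699, 0.737)

Proportion CI:
SE = √(p̂(1-p̂)/n) = √(0.718 · 0.282 / 1493) = 0.01165

z* = 1.645
Margin = z* · SE = 1.645 · 0.01165 = 0.0192

CI: 0.718 ± 0.0192 = (0.699, 0.737)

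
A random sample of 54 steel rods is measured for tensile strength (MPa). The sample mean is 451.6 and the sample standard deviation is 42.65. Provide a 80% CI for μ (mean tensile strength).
(444.07, 459.13)

t-interval (σ unknown):
df = n - 1 = 53
t* = 1.298 for 80% confidence

Margin of error = t* · s/√n = 1.298 · 42.65/√54 = 7.53

CI: (444.07, 459.13)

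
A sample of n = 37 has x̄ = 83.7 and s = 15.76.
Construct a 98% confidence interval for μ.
(77.39, 90.01)

t-interval (σ unknown):
df = n - 1 = 36
t* = 2.434 for 98% confidence

Margin of error = t* · s/√n = 2.434 · 15.76/√37 = 6.31

CI: (77.39, 90.01)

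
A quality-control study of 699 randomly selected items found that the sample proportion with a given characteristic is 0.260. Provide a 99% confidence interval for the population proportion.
(0.217, 0.303)

Proportion CI:
SE = √(p̂(1-p̂)/n) = √(0.260 · 0.740 / 699) = 0.01659

z* = 2.576
Margin = z* · SE = 2.576 · 0.01659 = 0.0427

CI: 0.260 ± 0.0427 = (0.217, 0.303)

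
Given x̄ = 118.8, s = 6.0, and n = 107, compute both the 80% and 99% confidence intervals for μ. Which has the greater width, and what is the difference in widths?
99% CI is wider by 1.54

df = 106
80% CI: t* = 1.290, (118.05, 119.55), width = 2 · t* · s/√n = 1.50
99% CI: t* = 2.623, (117.28, 120.32), width = 2 · t* · s/√n = 3.04

The 99% CI is wider by 3.04 - 1.50 = 1.54.
Higher confidence requires a wider interval.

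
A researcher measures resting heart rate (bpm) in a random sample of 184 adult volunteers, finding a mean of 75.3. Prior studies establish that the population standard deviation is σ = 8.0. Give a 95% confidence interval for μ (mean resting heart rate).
(74.14, 76.46)

z-interval (σ known):
z* = 1.960 for 95% confidence

Margin of error = z* · σ/√n = 1.960 · 8.0/√184 = 1.16

CI: (75.3 - 1.16, 75.3 + 1.16) = (74.14, 76.46)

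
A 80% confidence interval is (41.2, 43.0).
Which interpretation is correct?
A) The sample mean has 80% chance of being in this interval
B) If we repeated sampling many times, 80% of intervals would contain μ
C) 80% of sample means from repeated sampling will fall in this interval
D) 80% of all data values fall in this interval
B

A) Wrong — x̄ is observed and sits in the interval by construction.
B) Correct — this is the frequentist long-run coverage interpretation.
C) Wrong — coverage applies to intervals containing μ, not to future x̄ values.
D) Wrong — a CI is about the parameter μ, not individual data values.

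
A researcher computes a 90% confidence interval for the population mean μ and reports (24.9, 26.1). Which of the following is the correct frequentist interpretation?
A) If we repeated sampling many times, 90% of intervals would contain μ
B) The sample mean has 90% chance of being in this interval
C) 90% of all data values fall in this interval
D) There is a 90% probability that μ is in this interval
A

A) Correct — this is the frequentist long-run coverage interpretation.
B) Wrong — x̄ is observed and sits in the interval by construction.
C) Wrong — a CI is about the parameter μ, not individual data values.
D) Wrong — μ is fixed; the randomness lives in the interval, not in μ.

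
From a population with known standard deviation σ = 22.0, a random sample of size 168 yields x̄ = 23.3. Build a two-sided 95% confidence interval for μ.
(19.97, 26.63)

z-interval (σ known):
z* = 1.960 for 95% confidence

Margin of error = z* · σ/√n = 1.960 · 22.0/√168 = 3.33

CI: (23.3 - 3.33, 23.3 + 3.33) = (19.97, 26.63)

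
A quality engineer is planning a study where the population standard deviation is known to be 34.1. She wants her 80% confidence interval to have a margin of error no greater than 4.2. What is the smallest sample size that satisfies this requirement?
n ≥ 109

For margin E ≤ 4.2:
n ≥ (z* · σ / E)²
n ≥ (1.282 · 34.1 / 4.2)²
n ≥ 108.34

Minimum n = 109 (rounding up)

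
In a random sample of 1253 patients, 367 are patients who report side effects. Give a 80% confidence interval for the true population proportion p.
(0.276, 0.309)

Proportion CI:
p̂ = 367/1253 = 0.29290
SE = √(p̂(1-p̂)/n) = √(0.29290 · 0.70710 / 1253) = 0.01286

z* = 1.282
Margin = z* · SE = 1.282 · 0.01286 = 0.0165

CI: 0.29290 ± 0.0165 = (0.276, 0.309)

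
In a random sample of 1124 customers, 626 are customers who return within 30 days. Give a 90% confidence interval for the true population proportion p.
(0.533, 0.581)

Proportion CI:
p̂ = 626/1124 = 0.55694
SE = √(p̂(1-p̂)/n) = √(0.55694 · 0.44306 / 1124) = 0.01482

z* = 1.645
Margin = z* · SE = 1.645 · 0.01482 = 0.0244

CI: 0.55694 ± 0.0244 = (0.533, 0.581)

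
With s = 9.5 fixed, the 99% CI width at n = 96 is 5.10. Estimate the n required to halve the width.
n ≈ 384

CI width ∝ 1/√n
To reduce width by factor 2, need √n to grow by 2 → need 2² = 4 times as many samples.

Current: n = 96, width = 5.10
New: n = 384, width ≈ 2.51

Width reduced by factor of 5.10/2.51 = 2.03.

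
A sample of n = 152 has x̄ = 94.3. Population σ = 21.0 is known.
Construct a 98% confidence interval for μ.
(90.34, 98.26)

z-interval (σ known):
z* = 2.326 for 98% confidence

Margin of error = z* · σ/√n = 2.326 · 21.0/√152 = 3.96

CI: (94.3 - 3.96, 94.3 + 3.96) = (90.34, 98.26)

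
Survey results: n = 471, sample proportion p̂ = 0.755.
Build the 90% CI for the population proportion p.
(0.722, 0.788)

Proportion CI:
SE = √(p̂(1-p̂)/n) = √(0.755 · 0.245 / 471) = 0.01982

z* = 1.645
Margin = z* · SE = 1.645 · 0.01982 = 0.0326

CI: 0.755 ± 0.0326 = (0.722, 0.788)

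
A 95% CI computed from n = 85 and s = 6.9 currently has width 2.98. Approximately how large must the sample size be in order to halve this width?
n ≈ 340

CI width ∝ 1/√n
To reduce width by factor 2, need √n to grow by 2 → need 2² = 4 times as many samples.

Current: n = 85, width = 2.98
New: n = 340, width ≈ 1.47

Width reduced by factor of 2.98/1.47 = 2.03.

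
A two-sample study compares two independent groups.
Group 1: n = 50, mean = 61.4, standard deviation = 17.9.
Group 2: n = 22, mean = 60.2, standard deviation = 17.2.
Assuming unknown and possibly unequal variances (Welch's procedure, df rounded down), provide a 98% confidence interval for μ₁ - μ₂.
(-9.59, 11.99)

Difference: x̄₁ - x̄₂ = 1.20
SE = √(s₁²/n₁ + s₂²/n₂) = √(17.9²/50 + 17.2²/22) = 4.4559
df = 41.72 → 41 (Welch–Satterthwaite, rounded down)
t* = 2.421

CI: 1.20 ± 2.421 · 4.4559 = 1.20 ± 10.79 = (-9.59, 11.99)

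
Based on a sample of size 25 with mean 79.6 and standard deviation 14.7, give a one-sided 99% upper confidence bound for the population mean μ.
μ ≤ 86.93

Upper bound (one-sided):
t* = 2.492 (one-sided for 99%)
Upper bound = x̄ + t* · s/√n = 79.6 + 2.492 · 14.7/√25 = 86.93

We are 99% confident that μ ≤ 86.93.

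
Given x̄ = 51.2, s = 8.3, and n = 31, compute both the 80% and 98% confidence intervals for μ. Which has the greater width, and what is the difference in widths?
98% CI is wider by 3.42

df = 30
80% CI: t* = 1.310, (49.25, 53.15), width = 2 · t* · s/√n = 3.91
98% CI: t* = 2.457, (47.54, 54.86), width = 2 · t* · s/√n = 7.33

The 98% CI is wider by 7.33 - 3.91 = 3.42.
Higher confidence requires a wider interval.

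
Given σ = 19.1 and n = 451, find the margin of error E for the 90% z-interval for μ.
Margin of error = 1.48

Margin of error = z* · σ/√n
= 1.645 · 19.1/√451
= 1.645 · 19.1/21.2368
= 1.48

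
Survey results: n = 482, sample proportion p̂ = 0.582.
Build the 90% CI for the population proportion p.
(0.545, 0.619)

Proportion CI:
SE = √(p̂(1-p̂)/n) = √(0.582 · 0.418 / 482) = 0.02247

z* = 1.645
Margin = z* · SE = 1.645 · 0.02247 = 0.0370

CI: 0.582 ± 0.0370 = (0.545, 0.619)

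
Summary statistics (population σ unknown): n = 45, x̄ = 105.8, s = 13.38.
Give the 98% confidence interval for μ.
(100.99, 110.61)

t-interval (σ unknown):
df = n - 1 = 44
t* = 2.414 for 98% confidence

Margin of error = t* · s/√n = 2.414 · 13.38/√45 = 4.81

CI: (100.99, 110.61)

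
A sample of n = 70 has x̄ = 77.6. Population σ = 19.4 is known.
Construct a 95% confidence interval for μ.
(73.06, 82.14)

z-interval (σ known):
z* = 1.960 for 95% confidence

Margin of error = z* · σ/√n = 1.960 · 19.4/√70 = 4.54

CI: (77.6 - 4.54, 77.6 + 4.54) = (73.06, 82.14)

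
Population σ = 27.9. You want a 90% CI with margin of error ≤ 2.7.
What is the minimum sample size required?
n ≥ 289

For margin E ≤ 2.7:
n ≥ (z* · σ / E)²
n ≥ (1.645 · 27.9 / 2.7)²
n ≥ 288.94

Minimum n = 289 (rounding up)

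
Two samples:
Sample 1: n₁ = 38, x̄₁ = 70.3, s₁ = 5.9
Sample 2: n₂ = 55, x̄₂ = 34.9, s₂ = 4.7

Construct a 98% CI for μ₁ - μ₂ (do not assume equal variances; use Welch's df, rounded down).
(32.66, 38.14)

Difference: x̄₁ - x̄₂ = 35.40
SE = √(s₁²/n₁ + s₂²/n₂) = √(5.9²/38 + 4.7²/55) = 1.1479
df = 67.65 → 67 (Welch–Satterthwaite, rounded down)
t* = 2.383

CI: 35.40 ± 2.383 · 1.1479 = 35.40 ± 2.74 = (32.66, 38.14)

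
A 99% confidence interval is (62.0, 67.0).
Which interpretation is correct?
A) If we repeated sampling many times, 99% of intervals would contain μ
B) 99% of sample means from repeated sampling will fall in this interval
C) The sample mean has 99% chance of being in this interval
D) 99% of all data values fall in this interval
A

A) Correct — this is the frequentist long-run coverage interpretation.
B) Wrong — coverage applies to intervals containing μ, not to future x̄ values.
C) Wrong — x̄ is observed and sits in the interval by construction.
D) Wrong — a CI is about the parameter μ, not individual data values.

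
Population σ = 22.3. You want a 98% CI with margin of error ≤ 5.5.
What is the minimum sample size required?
n ≥ 89

For margin E ≤ 5.5:
n ≥ (z* · σ / E)²
n ≥ (2.326 · 22.3 / 5.5)²
n ≥ 88.94

Minimum n = 89 (rounding up)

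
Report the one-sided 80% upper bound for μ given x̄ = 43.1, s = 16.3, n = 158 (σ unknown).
μ ≤ 44.19

Upper bound (one-sided):
t* = 0.844 (one-sided for 80%)
Upper bound = x̄ + t* · s/√n = 43.1 + 0.844 · 16.3/√158 = 44.19

We are 80% confident that μ ≤ 44.19.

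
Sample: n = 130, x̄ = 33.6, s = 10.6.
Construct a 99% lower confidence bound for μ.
μ ≥ 31.41

Lower bound (one-sided):
t* = 2.356 (one-sided for 99%)
Lower bound = x̄ - t* · s/√n = 33.6 - 2.356 · 10.6/√130 = 31.41

We are 99% confident that μ ≥ 31.41.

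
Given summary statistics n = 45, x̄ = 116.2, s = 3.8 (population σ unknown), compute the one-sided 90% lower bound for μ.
μ ≥ 115.46

Lower bound (one-sided):
t* = 1.301 (one-sided for 90%)
Lower bound = x̄ - t* · s/√n = 116.2 - 1.301 · 3.8/√45 = 115.46

We are 90% confident that μ ≥ 115.46.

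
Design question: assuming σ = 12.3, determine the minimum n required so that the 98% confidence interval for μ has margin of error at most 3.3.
n ≥ 76

For margin E ≤ 3.3:
n ≥ (z* · σ / E)²
n ≥ (2.326 · 12.3 / 3.3)²
n ≥ 75.16

Minimum n = 76 (rounding up)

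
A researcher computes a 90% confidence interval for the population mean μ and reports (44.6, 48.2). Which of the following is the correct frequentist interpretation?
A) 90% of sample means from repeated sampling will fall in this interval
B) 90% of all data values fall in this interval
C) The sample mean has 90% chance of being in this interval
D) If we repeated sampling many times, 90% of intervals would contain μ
D

A) Wrong — coverage applies to intervals containing μ, not to future x̄ values.
B) Wrong — a CI is about the parameter μ, not individual data values.
C) Wrong — x̄ is observed and sits in the interval by construction.
D) Correct — this is the frequentist long-run coverage interpretation.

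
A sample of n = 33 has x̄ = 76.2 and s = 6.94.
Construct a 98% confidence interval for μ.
(73.24, 79.16)

t-interval (σ unknown):
df = n - 1 = 32
t* = 2.449 for 98% confidence

Margin of error = t* · s/√n = 2.449 · 6.94/√33 = 2.96

CI: (73.24, 79.16)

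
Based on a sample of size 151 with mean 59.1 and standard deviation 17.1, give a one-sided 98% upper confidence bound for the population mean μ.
μ ≤ 61.98

Upper bound (one-sided):
t* = 2.072 (one-sided for 98%)
Upper bound = x̄ + t* · s/√n = 59.1 + 2.072 · 17.1/√151 = 61.98

We are 98% confident that μ ≤ 61.98.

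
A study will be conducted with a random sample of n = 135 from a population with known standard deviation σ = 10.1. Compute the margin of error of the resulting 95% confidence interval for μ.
Margin of error = 1.70

Margin of error = z* · σ/√n
= 1.960 · 10.1/√135
= 1.960 · 10.1/11.6190
= 1.70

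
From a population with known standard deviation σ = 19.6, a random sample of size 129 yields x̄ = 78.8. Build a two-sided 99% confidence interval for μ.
(74.35, 83.25)

z-interval (σ known):
z* = 2.576 for 99% confidence

Margin of error = z* · σ/√n = 2.576 · 19.6/√129 = 4.45

CI: (78.8 - 4.45, 78.8 + 4.45) = (74.35, 83.25)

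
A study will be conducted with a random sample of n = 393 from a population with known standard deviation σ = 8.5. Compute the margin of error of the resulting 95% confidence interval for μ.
Margin of error = 0.84

Margin of error = z* · σ/√n
= 1.960 · 8.5/√393
= 1.960 · 8.5/19.8242
= 0.84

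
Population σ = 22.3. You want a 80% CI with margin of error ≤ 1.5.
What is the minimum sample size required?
n ≥ 364

For margin E ≤ 1.5:
n ≥ (z* · σ / E)²
n ≥ (1.282 · 22.3 / 1.5)²
n ≥ 363.25

Minimum n = 364 (rounding up)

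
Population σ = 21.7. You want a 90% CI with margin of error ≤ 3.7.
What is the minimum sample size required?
n ≥ 94

For margin E ≤ 3.7:
n ≥ (z* · σ / E)²
n ≥ (1.645 · 21.7 / 3.7)²
n ≥ 93.08

Minimum n = 94 (rounding up)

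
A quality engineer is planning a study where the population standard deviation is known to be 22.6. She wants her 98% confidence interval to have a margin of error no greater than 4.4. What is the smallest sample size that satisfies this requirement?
n ≥ 143

For margin E ≤ 4.4:
n ≥ (z* · σ / E)²
n ≥ (2.326 · 22.6 / 4.4)²
n ≥ 142.74

Minimum n = 143 (rounding up)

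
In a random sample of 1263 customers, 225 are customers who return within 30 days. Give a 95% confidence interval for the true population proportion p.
(0.157, 0.199)

Proportion CI:
p̂ = 225/1263 = 0.17815
SE = √(p̂(1-p̂)/n) = √(0.17815 · 0.82185 / 1263) = 0.01077

z* = 1.960
Margin = z* · SE = 1.960 · 0.01077 = 0.0211

CI: 0.17815 ± 0.0211 = (0.157, 0.199)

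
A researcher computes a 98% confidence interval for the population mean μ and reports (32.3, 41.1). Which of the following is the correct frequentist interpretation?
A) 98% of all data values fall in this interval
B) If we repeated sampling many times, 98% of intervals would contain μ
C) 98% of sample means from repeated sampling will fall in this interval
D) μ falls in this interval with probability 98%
B

A) Wrong — a CI is about the parameter μ, not individual data values.
B) Correct — this is the frequentist long-run coverage interpretation.
C) Wrong — coverage applies to intervals containing μ, not to future x̄ values.
D) Wrong — μ is fixed; the randomness lives in the interval, not in μ.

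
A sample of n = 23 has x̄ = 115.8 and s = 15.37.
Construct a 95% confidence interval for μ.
(109.15, 122.45)

t-interval (σ unknown):
df = n - 1 = 22
t* = 2.074 for 95% confidence

Margin of error = t* · s/√n = 2.074 · 15.37/√23 = 6.65

CI: (109.15, 122.45)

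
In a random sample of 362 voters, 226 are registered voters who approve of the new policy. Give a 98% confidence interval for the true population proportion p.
(0.565, 0.684)

Proportion CI:
p̂ = 226/362 = 0.62431
SE = √(p̂(1-p̂)/n) = √(0.62431 · 0.37569 / 362) = 0.02545

z* = 2.326
Margin = z* · SE = 2.326 · 0.02545 = 0.0592

CI: 0.62431 ± 0.0592 = (0.565, 0.684)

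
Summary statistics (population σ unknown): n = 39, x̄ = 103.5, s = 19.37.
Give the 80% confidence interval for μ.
(99.46, 107.54)

t-interval (σ unknown):
df = n - 1 = 38
t* = 1.304 for 80% confidence

Margin of error = t* · s/√n = 1.304 · 19.37/√39 = 4.04

CI: (99.46, 107.54)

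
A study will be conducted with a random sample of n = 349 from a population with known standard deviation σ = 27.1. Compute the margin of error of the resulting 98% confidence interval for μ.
Margin of error = 3.37

Margin of error = z* · σ/√n
= 2.326 · 27.1/√349
= 2.326 · 27.1/18.6815
= 3.37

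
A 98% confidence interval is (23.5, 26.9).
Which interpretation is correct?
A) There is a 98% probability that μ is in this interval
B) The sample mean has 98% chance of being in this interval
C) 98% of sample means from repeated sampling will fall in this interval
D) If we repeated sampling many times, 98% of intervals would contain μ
D

A) Wrong — μ is fixed; the randomness lives in the interval, not in μ.
B) Wrong — x̄ is observed and sits in the interval by construction.
C) Wrong — coverage applies to intervals containing μ, not to future x̄ values.
D) Correct — this is the frequentist long-run coverage interpretation.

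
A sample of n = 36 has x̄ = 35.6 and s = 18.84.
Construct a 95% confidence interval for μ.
(29.23, 41.97)

t-interval (σ unknown):
df = n - 1 = 35
t* = 2.030 for 95% confidence

Margin of error = t* · s/√n = 2.030 · 18.84/√36 = 6.37

CI: (29.23, 41.97)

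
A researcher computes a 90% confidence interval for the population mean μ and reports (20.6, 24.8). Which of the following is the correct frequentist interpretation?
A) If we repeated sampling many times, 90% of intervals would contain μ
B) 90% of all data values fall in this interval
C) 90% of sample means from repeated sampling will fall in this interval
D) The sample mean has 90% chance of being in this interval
A

A) Correct — this is the frequentist long-run coverage interpretation.
B) Wrong — a CI is about the parameter μ, not individual data values.
C) Wrong — coverage applies to intervals containing μ, not to future x̄ values.
D) Wrong — x̄ is observed and sits in the interval by construction.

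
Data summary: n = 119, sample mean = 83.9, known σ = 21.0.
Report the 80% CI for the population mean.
(81.43, 86.37)

z-interval (σ known):
z* = 1.282 for 80% confidence

Margin of error = z* · σ/√n = 1.282 · 21.0/√119 = 2.47

CI: (83.9 - 2.47, 83.9 + 2.47) = (81.43, 86.37)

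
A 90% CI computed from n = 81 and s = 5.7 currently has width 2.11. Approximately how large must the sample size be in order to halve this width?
n ≈ 324

CI width ∝ 1/√n
To reduce width by factor 2, need √n to grow by 2 → need 2² = 4 times as many samples.

Current: n = 81, width = 2.11
New: n = 324, width ≈ 1.04

Width reduced by factor of 2.11/1.04 = 2.03.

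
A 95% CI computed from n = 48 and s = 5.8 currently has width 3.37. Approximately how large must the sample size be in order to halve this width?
n ≈ 192

CI width ∝ 1/√n
To reduce width by factor 2, need √n to grow by 2 → need 2² = 4 times as many samples.

Current: n = 48, width = 3.37
New: n = 192, width ≈ 1.65

Width reduced by factor of 3.37/1.65 = 2.04.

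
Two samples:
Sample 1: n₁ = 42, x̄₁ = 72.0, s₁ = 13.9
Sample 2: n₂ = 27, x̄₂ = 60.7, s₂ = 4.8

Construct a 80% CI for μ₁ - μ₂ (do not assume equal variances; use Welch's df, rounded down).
(8.27, 14.33)

Difference: x̄₁ - x̄₂ = 11.30
SE = √(s₁²/n₁ + s₂²/n₂) = √(13.9²/42 + 4.8²/27) = 2.3353
df = 54.66 → 54 (Welch–Satterthwaite, rounded down)
t* = 1.297

CI: 11.30 ± 1.297 · 2.3353 = 11.30 ± 3.03 = (8.27, 14.33)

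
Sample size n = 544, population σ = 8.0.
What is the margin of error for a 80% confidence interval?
Margin of error = 0.44

Margin of error = z* · σ/√n
= 1.282 · 8.0/√544
= 1.282 · 8.0/23.3238
= 0.44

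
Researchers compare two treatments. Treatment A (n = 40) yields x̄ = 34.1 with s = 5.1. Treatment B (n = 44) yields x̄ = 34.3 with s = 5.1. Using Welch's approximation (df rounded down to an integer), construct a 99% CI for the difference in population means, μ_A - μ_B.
(-3.14, 2.74)

Difference: x̄₁ - x̄₂ = -0.20
SE = √(s₁²/n₁ + s₂²/n₂) = √(5.1²/40 + 5.1²/44) = 1.1142
df = 81.24 → 81 (Welch–Satterthwaite, rounded down)
t* = 2.638

CI: -0.20 ± 2.638 · 1.1142 = -0.20 ± 2.94 = (-3.14, 2.74)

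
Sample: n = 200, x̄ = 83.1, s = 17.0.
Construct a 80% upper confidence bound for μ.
μ ≤ 84.11

Upper bound (one-sided):
t* = 0.843 (one-sided for 80%)
Upper bound = x̄ + t* · s/√n = 83.1 + 0.843 · 17.0/√200 = 84.11

We are 80% confident that μ ≤ 84.11.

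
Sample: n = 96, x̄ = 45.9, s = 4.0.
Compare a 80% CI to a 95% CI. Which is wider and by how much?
95% CI is wider by 0.57

df = 95
80% CI: t* = 1.291, (45.37, 46.43), width = 2 · t* · s/√n = 1.05
95% CI: t* = 1.985, (45.09, 46.71), width = 2 · t* · s/√n = 1.62

The 95% CI is wider by 1.62 - 1.05 = 0.57.
Higher confidence requires a wider interval.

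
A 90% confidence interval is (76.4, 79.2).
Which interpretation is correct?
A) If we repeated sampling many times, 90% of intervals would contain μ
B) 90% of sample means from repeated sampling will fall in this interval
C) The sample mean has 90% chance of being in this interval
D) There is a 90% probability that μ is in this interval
A

A) Correct — this is the frequentist long-run coverage interpretation.
B) Wrong — coverage applies to intervals containing μ, not to future x̄ values.
C) Wrong — x̄ is observed and sits in the interval by construction.
D) Wrong — μ is fixed; the randomness lives in the interval, not in μ.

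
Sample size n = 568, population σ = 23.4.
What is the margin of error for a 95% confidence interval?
Margin of error = 1.92

Margin of error = z* · σ/√n
= 1.960 · 23.4/√568
= 1.960 · 23.4/23.8328
= 1.92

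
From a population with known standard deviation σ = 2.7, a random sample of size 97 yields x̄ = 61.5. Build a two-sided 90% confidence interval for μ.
(61.05, 61.95)

z-interval (σ known):
z* = 1.645 for 90% confidence

Margin of error = z* · σ/√n = 1.645 · 2.7/√97 = 0.45

CI: (61.5 - 0.45, 61.5 + 0.45) = (61.05, 61.95)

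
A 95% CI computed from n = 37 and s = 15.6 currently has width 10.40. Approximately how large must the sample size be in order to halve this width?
n ≈ 148

CI width ∝ 1/√n
To reduce width by factor 2, need √n to grow by 2 → need 2² = 4 times as many samples.

Current: n = 37, width = 10.40
New: n = 148, width ≈ 5.07

Width reduced by factor of 10.40/5.07 = 2.05.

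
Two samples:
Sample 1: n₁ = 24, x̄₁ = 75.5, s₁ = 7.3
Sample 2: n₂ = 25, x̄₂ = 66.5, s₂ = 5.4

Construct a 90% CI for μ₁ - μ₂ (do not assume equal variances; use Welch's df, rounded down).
(5.90, 12.10)

Difference: x̄₁ - x̄₂ = 9.00
SE = √(s₁²/n₁ + s₂²/n₂) = √(7.3²/24 + 5.4²/25) = 1.8403
df = 42.32 → 42 (Welch–Satterthwaite, rounded down)
t* = 1.682

CI: 9.00 ± 1.682 · 1.8403 = 9.00 ± 3.10 = (5.90, 12.10)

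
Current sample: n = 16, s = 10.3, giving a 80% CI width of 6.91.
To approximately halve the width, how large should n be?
n ≈ 64

CI width ∝ 1/√n
To reduce width by factor 2, need √n to grow by 2 → need 2² = 4 times as many samples.

Current: n = 16, width = 6.91
New: n = 64, width ≈ 3.33

Width reduced by factor of 6.91/3.33 = 2.08.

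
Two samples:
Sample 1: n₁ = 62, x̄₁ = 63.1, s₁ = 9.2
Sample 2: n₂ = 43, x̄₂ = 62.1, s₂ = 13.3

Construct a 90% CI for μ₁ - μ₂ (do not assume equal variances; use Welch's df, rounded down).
(-2.90, 4.90)

Difference: x̄₁ - x̄₂ = 1.00
SE = √(s₁²/n₁ + s₂²/n₂) = √(9.2²/62 + 13.3²/43) = 2.3407
df = 69.25 → 69 (Welch–Satterthwaite, rounded down)
t* = 1.667

CI: 1.00 ± 1.667 · 2.3407 = 1.00 ± 3.90 = (-2.90, 4.90)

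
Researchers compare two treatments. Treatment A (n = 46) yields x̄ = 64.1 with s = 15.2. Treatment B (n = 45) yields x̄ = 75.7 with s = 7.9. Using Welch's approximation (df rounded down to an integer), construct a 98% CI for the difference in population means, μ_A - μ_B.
(-17.63, -5.57)

Difference: x̄₁ - x̄₂ = -11.60
SE = √(s₁²/n₁ + s₂²/n₂) = √(15.2²/46 + 7.9²/45) = 2.5317
df = 67.98 → 67 (Welch–Satterthwaite, rounded down)
t* = 2.383

CI: -11.60 ± 2.383 · 2.5317 = -11.60 ± 6.03 = (-17.63, -5.57)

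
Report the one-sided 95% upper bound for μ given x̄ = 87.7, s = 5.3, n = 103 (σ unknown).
μ ≤ 88.57

Upper bound (one-sided):
t* = 1.660 (one-sided for 95%)
Upper bound = x̄ + t* · s/√n = 87.7 + 1.660 · 5.3/√103 = 88.57

We are 95% confident that μ ≤ 88.57.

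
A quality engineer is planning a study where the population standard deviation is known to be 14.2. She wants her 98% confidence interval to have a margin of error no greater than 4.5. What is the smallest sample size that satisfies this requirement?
n ≥ 54

For margin E ≤ 4.5:
n ≥ (z* · σ / E)²
n ≥ (2.326 · 14.2 / 4.5)²
n ≥ 53.87

Minimum n = 54 (rounding up)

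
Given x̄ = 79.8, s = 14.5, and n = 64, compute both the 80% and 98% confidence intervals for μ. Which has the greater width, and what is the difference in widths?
98% CI is wider by 3.96

df = 63
80% CI: t* = 1.295, (77.45, 82.15), width = 2 · t* · s/√n = 4.69
98% CI: t* = 2.387, (75.47, 84.13), width = 2 · t* · s/√n = 8.65

The 98% CI is wider by 8.65 - 4.69 = 3.96.
Higher confidence requires a wider interval.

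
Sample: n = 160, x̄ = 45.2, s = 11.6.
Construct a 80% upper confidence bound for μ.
μ ≤ 45.97

Upper bound (one-sided):
t* = 0.844 (one-sided for 80%)
Upper bound = x̄ + t* · s/√n = 45.2 + 0.844 · 11.6/√160 = 45.97

We are 80% confident that μ ≤ 45.97.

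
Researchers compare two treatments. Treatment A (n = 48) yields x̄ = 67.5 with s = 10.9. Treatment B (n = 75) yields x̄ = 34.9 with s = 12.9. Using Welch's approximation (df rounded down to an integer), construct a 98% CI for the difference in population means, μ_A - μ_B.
(27.49, 37.71)

Difference: x̄₁ - x̄₂ = 32.60
SE = √(s₁²/n₁ + s₂²/n₂) = √(10.9²/48 + 12.9²/75) = 2.1666
df = 111.91 → 111 (Welch–Satterthwaite, rounded down)
t* = 2.360

CI: 32.60 ± 2.360 · 2.1666 = 32.60 ± 5.11 = (27.49, 37.71)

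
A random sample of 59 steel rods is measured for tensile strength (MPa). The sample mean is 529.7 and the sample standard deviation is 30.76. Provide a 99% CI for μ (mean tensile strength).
(519.04, 540.36)

t-interval (σ unknown):
df = n - 1 = 58
t* = 2.663 for 99% confidence

Margin of error = t* · s/√n = 2.663 · 30.76/√59 = 10.66

CI: (519.04, 540.36)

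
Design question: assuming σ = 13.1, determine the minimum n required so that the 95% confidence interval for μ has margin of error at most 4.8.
n ≥ 29

For margin E ≤ 4.8:
n ≥ (z* · σ / E)²
n ≥ (1.960 · 13.1 / 4.8)²
n ≥ 28.61

Minimum n = 29 (rounding up)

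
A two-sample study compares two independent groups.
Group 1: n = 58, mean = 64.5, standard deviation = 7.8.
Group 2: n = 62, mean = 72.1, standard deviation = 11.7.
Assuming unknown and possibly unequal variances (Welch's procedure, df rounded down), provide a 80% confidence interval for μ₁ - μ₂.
(-9.93, -5.27)

Difference: x̄₁ - x̄₂ = -7.60
SE = √(s₁²/n₁ + s₂²/n₂) = √(7.8²/58 + 11.7²/62) = 1.8047
df = 106.91 → 106 (Welch–Satterthwaite, rounded down)
t* = 1.290

CI: -7.60 ± 1.290 · 1.8047 = -7.60 ± 2.33 = (-9.93, -5.27)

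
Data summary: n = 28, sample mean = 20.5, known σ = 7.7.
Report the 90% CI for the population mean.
(18.11, 22.89)

z-interval (σ known):
z* = 1.645 for 90% confidence

Margin of error = z* · σ/√n = 1.645 · 7.7/√28 = 2.39

CI: (20.5 - 2.39, 20.5 + 2.39) = (18.11, 22.89)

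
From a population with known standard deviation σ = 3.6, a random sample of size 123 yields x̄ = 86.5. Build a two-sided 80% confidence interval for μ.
(86.08, 86.92)

z-interval (σ known):
z* = 1.282 for 80% confidence

Margin of error = z* · σ/√n = 1.282 · 3.6/√123 = 0.42

CI: (86.5 - 0.42, 86.5 + 0.42) = (86.08, 86.92)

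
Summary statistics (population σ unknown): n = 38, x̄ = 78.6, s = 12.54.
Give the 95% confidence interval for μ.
(74.48, 82.72)

t-interval (σ unknown):
df = n - 1 = 37
t* = 2.026 for 95% confidence

Margin of error = t* · s/√n = 2.026 · 12.54/√38 = 4.12

CI: (74.48, 82.72)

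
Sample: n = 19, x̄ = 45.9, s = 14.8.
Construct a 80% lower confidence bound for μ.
μ ≥ 42.97

Lower bound (one-sided):
t* = 0.862 (one-sided for 80%)
Lower bound = x̄ - t* · s/√n = 45.9 - 0.862 · 14.8/√19 = 42.97

We are 80% confident that μ ≥ 42.97.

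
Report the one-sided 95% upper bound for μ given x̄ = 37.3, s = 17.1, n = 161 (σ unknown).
μ ≤ 39.53

Upper bound (one-sided):
t* = 1.654 (one-sided for 95%)
Upper bound = x̄ + t* · s/√n = 37.3 + 1.654 · 17.1/√161 = 39.53

We are 95% confident that μ ≤ 39.53.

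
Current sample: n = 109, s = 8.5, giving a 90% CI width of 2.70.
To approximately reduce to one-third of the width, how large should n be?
n ≈ 981

CI width ∝ 1/√n
To reduce width by factor 3, need √n to grow by 3 → need 3² = 9 times as many samples.

Current: n = 109, width = 2.70
New: n = 981, width ≈ 0.89

Width reduced by factor of 2.70/0.89 = 3.03.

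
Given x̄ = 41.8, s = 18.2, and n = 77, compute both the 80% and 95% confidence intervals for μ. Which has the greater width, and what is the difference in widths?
95% CI is wider by 2.90

df = 76
80% CI: t* = 1.293, (39.12, 44.48), width = 2 · t* · s/√n = 5.36
95% CI: t* = 1.992, (37.67, 45.93), width = 2 · t* · s/√n = 8.26

The 95% CI is wider by 8.26 - 5.36 = 2.90.
Higher confidence requires a wider interval.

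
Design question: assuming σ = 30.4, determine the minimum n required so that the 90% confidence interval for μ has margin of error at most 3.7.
n ≥ 183

For margin E ≤ 3.7:
n ≥ (z* · σ / E)²
n ≥ (1.645 · 30.4 / 3.7)²
n ≥ 182.67

Minimum n = 183 (rounding up)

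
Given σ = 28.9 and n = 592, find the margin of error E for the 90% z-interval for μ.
Margin of error = 1.95

Margin of error = z* · σ/√n
= 1.645 · 28.9/√592
= 1.645 · 28.9/24.3311
= 1.95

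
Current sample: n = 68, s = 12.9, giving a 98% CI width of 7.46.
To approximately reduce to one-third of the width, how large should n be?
n ≈ 612

CI width ∝ 1/√n
To reduce width by factor 3, need √n to grow by 3 → need 3² = 9 times as many samples.

Current: n = 68, width = 7.46
New: n = 612, width ≈ 2.43

Width reduced by factor of 7.46/2.43 = 3.07.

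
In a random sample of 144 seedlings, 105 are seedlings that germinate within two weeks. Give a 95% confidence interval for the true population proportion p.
(0.657, 0.802)

Proportion CI:
p̂ = 105/144 = 0.72917
SE = √(p̂(1-p̂)/n) = √(0.72917 · 0.27083 / 144) = 0.03703

z* = 1.960
Margin = z* · SE = 1.960 · 0.03703 = 0.0726

CI: 0.72917 ± 0.0726 = (0.657, 0.802)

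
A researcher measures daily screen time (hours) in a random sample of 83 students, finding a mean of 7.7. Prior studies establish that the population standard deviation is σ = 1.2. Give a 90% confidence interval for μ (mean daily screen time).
(7.48, 7.92)

z-interval (σ known):
z* = 1.645 for 90% confidence

Margin of error = z* · σ/√n = 1.645 · 1.2/√83 = 0.22

CI: (7.7 - 0.22, 7.7 + 0.22) = (7.48, 7.92)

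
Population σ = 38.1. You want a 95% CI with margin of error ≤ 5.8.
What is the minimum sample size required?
n ≥ 166

For margin E ≤ 5.8:
n ≥ (z* · σ / E)²
n ≥ (1.960 · 38.1 / 5.8)²
n ≥ 165.77

Minimum n = 166 (rounding up)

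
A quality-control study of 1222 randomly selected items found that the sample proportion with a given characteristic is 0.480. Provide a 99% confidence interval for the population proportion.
(0.443, 0.517)

Proportion CI:
SE = √(p̂(1-p̂)/n) = √(0.480 · 0.520 / 1222) = 0.01429

z* = 2.576
Margin = z* · SE = 2.576 · 0.01429 = 0.0368

CI: 0.480 ± 0.0368 = (0.443, 0.517)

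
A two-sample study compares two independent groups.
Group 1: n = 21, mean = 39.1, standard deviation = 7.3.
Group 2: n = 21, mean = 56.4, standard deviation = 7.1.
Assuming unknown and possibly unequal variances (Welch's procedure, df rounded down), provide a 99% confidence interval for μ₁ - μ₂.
(-23.32, -11.28)

Difference: x̄₁ - x̄₂ = -17.30
SE = √(s₁²/n₁ + s₂²/n₂) = √(7.3²/21 + 7.1²/21) = 2.2222
df = 39.97 → 39 (Welch–Satterthwaite, rounded down)
t* = 2.708

CI: -17.30 ± 2.708 · 2.2222 = -17.30 ± 6.02 = (-23.32, -11.28)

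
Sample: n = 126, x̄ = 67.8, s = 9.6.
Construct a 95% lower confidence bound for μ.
μ ≥ 66.38

Lower bound (one-sided):
t* = 1.657 (one-sided for 95%)
Lower bound = x̄ - t* · s/√n = 67.8 - 1.657 · 9.6/√126 = 66.38

We are 95% confident that μ ≥ 66.38.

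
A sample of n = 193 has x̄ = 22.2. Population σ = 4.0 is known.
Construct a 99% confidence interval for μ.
(21.46, 22.94)

z-interval (σ known):
z* = 2.576 for 99% confidence

Margin of error = z* · σ/√n = 2.576 · 4.0/√193 = 0.74

CI: (22.2 - 0.74, 22.2 + 0.74) = (21.46, 22.94)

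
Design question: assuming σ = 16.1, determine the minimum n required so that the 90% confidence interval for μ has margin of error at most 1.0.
n ≥ 702

For margin E ≤ 1.0:
n ≥ (z* · σ / E)²
n ≥ (1.645 · 16.1 / 1.0)²
n ≥ 701.43

Minimum n = 702 (rounding up)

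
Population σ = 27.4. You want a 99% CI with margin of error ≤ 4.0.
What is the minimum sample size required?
n ≥ 312

For margin E ≤ 4.0:
n ≥ (z* · σ / E)²
n ≥ (2.576 · 27.4 / 4.0)²
n ≥ 311.37

Minimum n = 312 (rounding up)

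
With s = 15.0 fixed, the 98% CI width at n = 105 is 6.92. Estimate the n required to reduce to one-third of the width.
n ≈ 945

CI width ∝ 1/√n
To reduce width by factor 3, need √n to grow by 3 → need 3² = 9 times as many samples.

Current: n = 105, width = 6.92
New: n = 945, width ≈ 2.27

Width reduced by factor of 6.92/2.27 = 3.05.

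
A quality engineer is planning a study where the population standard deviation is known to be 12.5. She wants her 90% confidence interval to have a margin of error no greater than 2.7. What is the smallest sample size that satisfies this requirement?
n ≥ 58

For margin E ≤ 2.7:
n ≥ (z* · σ / E)²
n ≥ (1.645 · 12.5 / 2.7)²
n ≥ 58.00

Minimum n = 58 (rounding up)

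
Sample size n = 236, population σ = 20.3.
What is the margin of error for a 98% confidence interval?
Margin of error = 3.07

Margin of error = z* · σ/√n
= 2.326 · 20.3/√236
= 2.326 · 20.3/15.3623
= 3.07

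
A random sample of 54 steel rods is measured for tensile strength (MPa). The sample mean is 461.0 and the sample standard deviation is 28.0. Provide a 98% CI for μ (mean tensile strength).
(451.86, 470.14)

t-interval (σ unknown):
df = n - 1 = 53
t* = 2.399 for 98% confidence

Margin of error = t* · s/√n = 2.399 · 28.0/√54 = 9.14

CI: (451.86, 470.14)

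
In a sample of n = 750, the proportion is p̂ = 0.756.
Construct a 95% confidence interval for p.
(0.725, 0.787)

Proportion CI:
SE = √(p̂(1-p̂)/n) = √(0.756 · 0.244 / 750) = 0.01568

z* = 1.960
Margin = z* · SE = 1.960 · 0.01568 = 0.0307

CI: 0.756 ± 0.0307 = (0.725, 0.787)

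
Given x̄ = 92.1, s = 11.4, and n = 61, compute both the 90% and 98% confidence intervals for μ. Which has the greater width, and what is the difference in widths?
98% CI is wider by 2.10

df = 60
90% CI: t* = 1.671, (89.66, 94.54), width = 2 · t* · s/√n = 4.88
98% CI: t* = 2.390, (88.61, 95.59), width = 2 · t* · s/√n = 6.98

The 98% CI is wider by 6.98 - 4.88 = 2.10.
Higher confidence requires a wider interval.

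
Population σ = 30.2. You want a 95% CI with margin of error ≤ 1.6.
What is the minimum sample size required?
n ≥ 1369

For margin E ≤ 1.6:
n ≥ (z* · σ / E)²
n ≥ (1.960 · 30.2 / 1.6)²
n ≥ 1368.63

Minimum n = 1369 (rounding up)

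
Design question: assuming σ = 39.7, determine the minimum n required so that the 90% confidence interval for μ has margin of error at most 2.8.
n ≥ 544

For margin E ≤ 2.8:
n ≥ (z* · σ / E)²
n ≥ (1.645 · 39.7 / 2.8)²
n ≥ 544.00

Minimum n = 544 (rounding up)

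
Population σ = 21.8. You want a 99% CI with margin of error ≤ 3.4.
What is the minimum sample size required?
n ≥ 273

For margin E ≤ 3.4:
n ≥ (z* · σ / E)²
n ≥ (2.576 · 21.8 / 3.4)²
n ≥ 272.80

Minimum n = 273 (rounding up)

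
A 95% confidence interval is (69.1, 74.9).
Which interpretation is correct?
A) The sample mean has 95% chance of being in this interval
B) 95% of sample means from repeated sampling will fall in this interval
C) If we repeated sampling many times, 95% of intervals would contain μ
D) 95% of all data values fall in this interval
C

A) Wrong — x̄ is observed and sits in the interval by construction.
B) Wrong — coverage applies to intervals containing μ, not to future x̄ values.
C) Correct — this is the frequentist long-run coverage interpretation.
D) Wrong — a CI is about the parameter μ, not individual data values.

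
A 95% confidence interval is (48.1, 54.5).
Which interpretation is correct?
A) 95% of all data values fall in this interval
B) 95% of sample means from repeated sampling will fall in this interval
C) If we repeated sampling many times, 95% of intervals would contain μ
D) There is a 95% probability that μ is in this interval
C

A) Wrong — a CI is about the parameter μ, not individual data values.
B) Wrong — coverage applies to intervals containing μ, not to future x̄ values.
C) Correct — this is the frequentist long-run coverage interpretation.
D) Wrong — μ is fixed; the randomness lives in the interval, not in μ.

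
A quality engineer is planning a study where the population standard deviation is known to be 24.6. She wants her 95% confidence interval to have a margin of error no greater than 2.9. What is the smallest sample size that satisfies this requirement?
n ≥ 277

For margin E ≤ 2.9:
n ≥ (z* · σ / E)²
n ≥ (1.960 · 24.6 / 2.9)²
n ≥ 276.43

Minimum n = 277 (rounding up)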